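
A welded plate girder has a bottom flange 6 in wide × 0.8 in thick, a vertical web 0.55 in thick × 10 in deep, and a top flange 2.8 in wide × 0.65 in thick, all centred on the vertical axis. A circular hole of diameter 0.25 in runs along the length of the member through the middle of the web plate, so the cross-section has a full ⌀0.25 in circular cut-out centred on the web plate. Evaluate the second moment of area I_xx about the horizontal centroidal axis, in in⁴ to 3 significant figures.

Treat the section as a set of non-overlapping primitives; coordinates are from the bounding-box lower-left.
Bottom plate: 6 × 0.8, A = 4.8 in², y = 0.4 in, Ī = 0.256 in⁴.
Web plate: 0.55 × 10, A = 5.5 in², y = 5.8 in, Ī = 45.833 in⁴.
Top plate: 2.8 × 0.65, A = 1.82 in², y = 11.125 in, Ī = 0.064079 in⁴.
Hole (subtracted): ⌀0.25, A = 0.049087 in², y = 5.8 in, Ī = 0.00019175 in⁴.
Centroid: ȳ = ΣA·y / ΣA = 4.4556 in.
Transfer each piece to the horizontal centroidal axis using Ī + A·d² with d = y − 4.4556:
  bottom plate: d = -4.0556 in → contributes +79.205 in⁴
  web plate: d = 1.3444 in → contributes +55.775 in⁴
  top plate: d = 6.6694 in → contributes +81.02 in⁴
  hole: d = 1.3444 in → contributes −0.088917 in⁴
Total I = 215.91 in⁴.

I_xx ≈ 216 in⁴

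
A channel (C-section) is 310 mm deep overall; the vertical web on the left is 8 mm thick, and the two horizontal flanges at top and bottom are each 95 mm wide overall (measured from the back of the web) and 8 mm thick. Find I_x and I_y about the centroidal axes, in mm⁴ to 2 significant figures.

Split into non-overlapping primitives; take the origin at the lower-left of the bounding box.
Web: 8 × 310, A = 2 480 mm², y = 155 mm, Ī = 19 860 667 mm⁴.
Top flange (beyond web): 87 × 8, A = 696 mm², y = 306 mm, Ī = 3 712 mm⁴.
Bottom flange (beyond web): 87 × 8, A = 696 mm², y = 4 mm, Ī = 3 712 mm⁴.
By symmetry the centroid is at mid-height, ȳ = 155 mm.
Transfer each piece to the centroidal x-axis using Ī + A·d² with d = y − 155:
  web: d = 0 mm → contributes +19 860 667 mm⁴
  top flange (beyond web): d = 151 mm → contributes +15 873 208 mm⁴
  bottom flange (beyond web): d = -151 mm → contributes +15 873 208 mm⁴
Total I = 51 607 083 mm⁴.
For the y-axis: x̄ = 21.08 mm.
Repeating about the centroidal y-axis gives I_y = 2 902 836 mm⁴.

I_x ≈ 5.2 × 10⁷ mm⁴, I_y ≈ 2.9 × 10⁶ mm⁴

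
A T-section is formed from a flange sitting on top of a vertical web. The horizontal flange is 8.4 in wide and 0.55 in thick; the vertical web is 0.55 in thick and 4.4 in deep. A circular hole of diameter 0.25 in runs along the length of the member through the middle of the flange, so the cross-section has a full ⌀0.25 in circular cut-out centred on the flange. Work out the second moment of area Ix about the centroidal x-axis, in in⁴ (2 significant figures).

Decompose the section into non-overlapping parts with the origin at the bottom-left of its bounding rectangle.
Flange: 8.4 × 0.55, A = 4.62 in², y = 4.675 in, Ī = 0.1165 in⁴.
Web: 0.55 × 4.4, A = 2.42 in², y = 2.2 in, Ī = 3.904 in⁴.
Hole (subtracted): ⌀0.25, A = 0.04909 in², y = 4.675 in, Ī = 0.0001917 in⁴.
Centroid: ȳ = ΣA·y / ΣA = 3.818 in.
Transfer each piece to the centroidal x-axis using Ī + A·d² with d = y − 3.818:
  flange: d = 0.8568 in → contributes +3.508 in⁴
  web: d = -1.618 in → contributes +10.24 in⁴
  hole: d = 0.8568 in → contributes −0.03622 in⁴
Total I = 13.71 in⁴.

Ix ≈ 14 in⁴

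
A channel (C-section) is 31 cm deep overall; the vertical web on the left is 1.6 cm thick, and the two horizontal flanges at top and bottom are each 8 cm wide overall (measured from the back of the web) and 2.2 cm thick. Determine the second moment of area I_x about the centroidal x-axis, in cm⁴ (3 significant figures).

Split into non-overlapping primitives; take the origin at the lower-left of the bounding box.
Web: 1.6 × 31, A = 49.6 cm², y = 15.5 cm, Ī = 3972.1 cm⁴.
Top flange (beyond web): 6.4 × 2.2, A = 14.08 cm², y = 29.9 cm, Ī = 5.6789 cm⁴.
Bottom flange (beyond web): 6.4 × 2.2, A = 14.08 cm², y = 1.1 cm, Ī = 5.6789 cm⁴.
By symmetry the centroid is at mid-height, ȳ = 15.5 cm.
Transfer each piece to the centroidal x-axis using Ī + A·d² with d = y − 15.5:
  web: d = 0 cm → contributes +3972.1 cm⁴
  top flange (beyond web): d = 14.4 cm → contributes +2925.3 cm⁴
  bottom flange (beyond web): d = -14.4 cm → contributes +2925.3 cm⁴
Total I = 9822.7 cm⁴.

I_x ≈ 9820 cm⁴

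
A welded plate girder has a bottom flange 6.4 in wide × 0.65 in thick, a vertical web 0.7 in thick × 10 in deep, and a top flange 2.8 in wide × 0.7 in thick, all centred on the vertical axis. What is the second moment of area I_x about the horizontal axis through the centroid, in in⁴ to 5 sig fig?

Treat the section as a set of non-overlapping primitives; coordinates are from the bounding-box lower-left.
Bottom plate: 6.4 × 0.65, A = 4.16 in², y = 0.325 in, Ī = 0.1464667 in⁴.
Web plate: 0.7 × 10, A = 7 in², y = 5.65 in, Ī = 58.33333 in⁴.
Top plate: 2.8 × 0.7, A = 1.96 in², y = 11 in, Ī = 0.08003333 in⁴.
Centroid: ȳ = ΣA·y / ΣA = 4.760823 in.
Transfer each piece to the horizontal axis through the centroid using Ī + A·d² with d = y − 4.760823:
  bottom plate: d = -4.435823 in → contributes +82.00082 in⁴
  web plate: d = 0.8891768 in → contributes +63.86778 in⁴
  top plate: d = 6.239177 in → contributes +76.3776 in⁴
Total I = 222.2462 in⁴.

I_x ≈ 222.25 in⁴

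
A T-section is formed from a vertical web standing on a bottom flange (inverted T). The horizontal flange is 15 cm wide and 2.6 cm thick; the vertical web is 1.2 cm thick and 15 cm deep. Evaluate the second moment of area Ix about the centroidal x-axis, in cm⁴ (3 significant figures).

Split into non-overlapping primitives; take the origin at the lower-left of the bounding box.
Flange: 15 × 2.6, A = 39 cm², y = 1.3 cm, Ī = 21.97 cm⁴.
Web: 1.2 × 15, A = 18 cm², y = 10.1 cm, Ī = 337.5 cm⁴.
Centroid: ȳ = ΣA·y / ΣA = 4.0789 cm.
Transfer each piece to the centroidal x-axis using Ī + A·d² with d = y − 4.0789:
  flange: d = -2.7789 cm → contributes +323.15 cm⁴
  web: d = 6.0211 cm → contributes +990.06 cm⁴
Total I = 1313.2 cm⁴.

Ix ≈ 1310 cm⁴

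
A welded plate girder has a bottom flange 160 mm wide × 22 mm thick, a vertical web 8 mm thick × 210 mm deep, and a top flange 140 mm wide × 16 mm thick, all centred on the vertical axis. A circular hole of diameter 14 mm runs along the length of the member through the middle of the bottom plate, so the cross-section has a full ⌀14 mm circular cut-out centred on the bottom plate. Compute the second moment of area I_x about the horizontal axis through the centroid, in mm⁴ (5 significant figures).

I_x ≈ 7.7669 × 10⁷ mm⁴

Decompose the section into non-overlapping parts with the origin at the bottom-left of its bounding rectangle.
Bottom plate: 160 × 22, A = 3 520 mm², y = 11 mm, Ī = 141973.3 mm⁴.
Web plate: 8 × 210, A = 1 680 mm², y = 127 mm, Ī = 6 174 000 mm⁴.
Top plate: 140 × 16, A = 2 240 mm², y = 240 mm, Ī = 47786.67 mm⁴.
Hole (subtracted): ⌀14, A = 153.938 mm², y = 11 mm, Ī = 1885.741 mm⁴.
Centroid: ȳ = ΣA·y / ΣA = 108.1499 mm.
Transfer each piece to the horizontal axis through the centroid using Ī + A·d² with d = y − 108.1499:
  bottom plate: d = -97.14987 mm → contributes +33 364 078 mm⁴
  web plate: d = 18.85013 mm → contributes +6 770 950 mm⁴
  top plate: d = 131.8501 mm → contributes +38 988 968 mm⁴
  hole: d = -97.14987 mm → contributes −1 454 768 mm⁴
Total I = 77 669 228 mm⁴.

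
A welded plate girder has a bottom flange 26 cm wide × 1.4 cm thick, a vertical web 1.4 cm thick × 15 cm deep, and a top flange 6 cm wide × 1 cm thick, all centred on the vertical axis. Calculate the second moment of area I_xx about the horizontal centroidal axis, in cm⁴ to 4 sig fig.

I_xx ≈ 2242 cm⁴

Split into non-overlapping primitives; take the origin at the lower-left of the bounding box.
Bottom plate: 26 × 1.4, A = 36.4 cm², y = 0.7 cm, Ī = 5.94533 cm⁴.
Web plate: 1.4 × 15, A = 21 cm², y = 8.9 cm, Ī = 393.75 cm⁴.
Top plate: 6 × 1, A = 6 cm², y = 16.9 cm, Ī = 0.5 cm⁴.
Centroid: ȳ = ΣA·y / ΣA = 4.94921 cm.
Transfer each piece to the horizontal centroidal axis using Ī + A·d² with d = y − 4.94921:
  bottom plate: d = -4.24921 cm → contributes +663.176 cm⁴
  web plate: d = 3.95079 cm → contributes +721.533 cm⁴
  top plate: d = 11.9508 cm → contributes +857.428 cm⁴
Total I = 2242.14 cm⁴.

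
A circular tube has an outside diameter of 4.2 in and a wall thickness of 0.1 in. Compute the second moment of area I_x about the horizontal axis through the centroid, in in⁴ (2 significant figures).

I_x ≈ 2.7 in⁴

Decompose the section into non-overlapping parts with the origin at the bottom-left of its bounding rectangle.
Outer circle: ⌀4.2, A = 13.85 in², y = 2.1 in, Ī = 15.27 in⁴.
Bore (subtracted): ⌀4, A = 12.57 in², y = 2.1 in, Ī = 12.57 in⁴.
By symmetry the centroid is at mid-height, ȳ = 2.1 in.
All pieces are centred on the horizontal axis through the centroid, so I = ΣĪ (holes subtracted) = 2.708 in⁴.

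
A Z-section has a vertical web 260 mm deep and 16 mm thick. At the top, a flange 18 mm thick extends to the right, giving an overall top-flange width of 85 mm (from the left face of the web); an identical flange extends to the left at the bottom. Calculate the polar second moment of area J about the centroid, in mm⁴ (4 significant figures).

J ≈ 6.543 × 10⁷ mm⁴

Treat the section as a set of non-overlapping primitives; coordinates are from the bounding-box lower-left.
Web: 16 × 260, A = 4 160 mm², y = 130 mm, Ī = 23 434 667 mm⁴.
Top flange (beyond web): 69 × 18, A = 1 242 mm², y = 251 mm, Ī = 33 534 mm⁴.
Bottom flange (beyond web): 69 × 18, A = 1 242 mm², y = 9 mm, Ī = 33 534 mm⁴.
Centroid: ȳ = ΣA·y / ΣA = 130 mm.
Transfer each piece to the centroidal x-axis using Ī + A·d² with d = y − 130:
  web: d = 0 mm → contributes +23 434 667 mm⁴
  top flange (beyond web): d = 121 mm → contributes +18 217 656 mm⁴
  bottom flange (beyond web): d = -121 mm → contributes +18 217 656 mm⁴
Total I = 59 869 979 mm⁴.
For the y-axis: x̄ = 77 mm.
Repeating about the centroidal y-axis gives I_y = 5 560 999 mm⁴.
Polar second moment: J = I_x + I_y = 65 430 977 mm⁴.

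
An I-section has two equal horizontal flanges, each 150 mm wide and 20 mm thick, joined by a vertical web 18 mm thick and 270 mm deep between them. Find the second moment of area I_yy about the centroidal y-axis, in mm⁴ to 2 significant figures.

Split into non-overlapping primitives; take the origin at the lower-left of the bounding box.
Bottom flange: 150 × 20, A = 3 000 mm², x = 75 mm, Ī = 5 625 000 mm⁴.
Web: 18 × 270, A = 4 860 mm², x = 75 mm, Ī = 131 220 mm⁴.
Top flange: 150 × 20, A = 3 000 mm², x = 75 mm, Ī = 5 625 000 mm⁴.
By symmetry the centroid is at mid-width, x̄ = 75 mm.
All pieces are centred on the centroidal y-axis, so I = ΣĪ = 11 381 220 mm⁴.

I_yy ≈ 1.1 × 10⁷ mm⁴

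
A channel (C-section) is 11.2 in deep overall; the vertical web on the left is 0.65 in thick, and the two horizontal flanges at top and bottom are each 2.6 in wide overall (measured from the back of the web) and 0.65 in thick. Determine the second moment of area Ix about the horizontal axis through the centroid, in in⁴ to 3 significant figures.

Ix ≈ 147 in⁴

Break the section into simple shapes (no overlaps), measuring from the bottom-left corner of the bounding box.
Web: 0.65 × 11.2, A = 7.28 in², y = 5.6 in, Ī = 76.1 in⁴.
Top flange (beyond web): 1.95 × 0.65, A = 1.2675 in², y = 10.875 in, Ī = 0.044627 in⁴.
Bottom flange (beyond web): 1.95 × 0.65, A = 1.2675 in², y = 0.325 in, Ī = 0.044627 in⁴.
By symmetry the centroid is at mid-height, ȳ = 5.6 in.
Transfer each piece to the horizontal axis through the centroid using Ī + A·d² with d = y − 5.6:
  web: d = 0 in → contributes +76.1 in⁴
  top flange (beyond web): d = 5.275 in → contributes +35.314 in⁴
  bottom flange (beyond web): d = -5.275 in → contributes +35.314 in⁴
Total I = 146.73 in⁴.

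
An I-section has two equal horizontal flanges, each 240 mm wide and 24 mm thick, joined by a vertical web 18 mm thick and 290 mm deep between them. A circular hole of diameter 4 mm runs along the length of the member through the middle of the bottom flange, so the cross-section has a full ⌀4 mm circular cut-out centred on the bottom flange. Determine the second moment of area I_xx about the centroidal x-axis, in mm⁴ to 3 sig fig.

I_xx ≈ 3.21 × 10⁸ mm⁴

Split into non-overlapping primitives; take the origin at the lower-left of the bounding box.
Bottom flange: 240 × 24, A = 5 760 mm², y = 12 mm, Ī = 276 480 mm⁴.
Web: 18 × 290, A = 5 220 mm², y = 169 mm, Ī = 36 583 500 mm⁴.
Top flange: 240 × 24, A = 5 760 mm², y = 326 mm, Ī = 276 480 mm⁴.
Hole (subtracted): ⌀4, A = 12.566 mm², y = 12 mm, Ī = 12.566 mm⁴.
Centroid: ȳ = ΣA·y / ΣA = 169.12 mm.
Transfer each piece to the centroidal x-axis using Ī + A·d² with d = y − 169.12:
  bottom flange: d = -157.12 mm → contributes +142 468 121 mm⁴
  web: d = -0.11795 mm → contributes +36 583 573 mm⁴
  top flange: d = 156.88 mm → contributes +142 041 480 mm⁴
  hole: d = -157.12 mm → contributes −310 227 mm⁴
Total I = 320 782 946 mm⁴.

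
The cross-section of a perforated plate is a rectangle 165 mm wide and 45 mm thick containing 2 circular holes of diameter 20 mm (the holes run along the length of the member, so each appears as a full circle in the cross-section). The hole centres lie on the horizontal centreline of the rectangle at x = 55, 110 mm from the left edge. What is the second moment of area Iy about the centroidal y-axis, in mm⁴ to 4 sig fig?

Iy ≈ 1.635 × 10⁷ mm⁴

Treat the section as a set of non-overlapping primitives; coordinates are from the bounding-box lower-left.
Plate: 165 × 45, A = 7 425 mm², x = 82.5 mm, Ī = 16 845 469 mm⁴.
Hole 1 (subtracted): ⌀20, A = 314.159 mm², x = 55 mm, Ī = 7853.98 mm⁴.
Hole 2 (subtracted): ⌀20, A = 314.159 mm², x = 110 mm, Ī = 7853.98 mm⁴.
By symmetry the centroid is at mid-width, x̄ = 82.5 mm.
Transfer each piece to the centroidal y-axis using Ī + A·d² with d = x − 82.5:
  plate: d = 0 mm → contributes +16 845 469 mm⁴
  hole 1: d = -27.5 mm → contributes −245 437 mm⁴
  hole 2: d = 27.5 mm → contributes −245 437 mm⁴
Total I = 16 354 595 mm⁴.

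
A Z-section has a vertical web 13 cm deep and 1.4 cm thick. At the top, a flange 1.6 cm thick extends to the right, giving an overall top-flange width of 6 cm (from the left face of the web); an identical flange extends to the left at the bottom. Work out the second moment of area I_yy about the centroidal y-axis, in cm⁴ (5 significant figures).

I_yy ≈ 161.41 cm⁴

Treat the section as a set of non-overlapping primitives; coordinates are from the bounding-box lower-left.
Web: 1.4 × 13, A = 18.2 cm², x = 5.3 cm, Ī = 2.972667 cm⁴.
Top flange (beyond web): 4.6 × 1.6, A = 7.36 cm², x = 8.3 cm, Ī = 12.97813 cm⁴.
Bottom flange (beyond web): 4.6 × 1.6, A = 7.36 cm², x = 2.3 cm, Ī = 12.97813 cm⁴.
Centroid: x̄ = ΣA·x / ΣA = 5.3 cm.
Transfer each piece to the centroidal y-axis using Ī + A·d² with d = x − 5.3:
  web: d = 0 cm → contributes +2.972667 cm⁴
  top flange (beyond web): d = 3 cm → contributes +79.21813 cm⁴
  bottom flange (beyond web): d = -3 cm → contributes +79.21813 cm⁴
Total I = 161.4089 cm⁴.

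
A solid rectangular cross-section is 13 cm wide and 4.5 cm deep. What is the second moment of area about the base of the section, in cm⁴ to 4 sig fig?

I_base ≈ 394.9 cm⁴

The section: 13 × 4.5, A = 58.5 cm², y = 2.25 cm, Ī = 98.7188 cm⁴.
Transfer it to a horizontal axis along the bottom face using Ī + A·d² with d = y − 0:
  the section: d = 2.25 cm → contributes +394.875 cm⁴
Total I = 394.875 cm⁴.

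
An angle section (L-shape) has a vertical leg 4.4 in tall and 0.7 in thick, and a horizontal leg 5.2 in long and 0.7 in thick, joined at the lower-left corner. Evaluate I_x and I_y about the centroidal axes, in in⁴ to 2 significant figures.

Split into non-overlapping primitives; take the origin at the lower-left of the bounding box.
Vertical leg: 0.7 × 4.4, A = 3.08 in², y = 2.2 in, Ī = 4.969 in⁴.
Horizontal leg (remainder): 4.5 × 0.7, A = 3.15 in², y = 0.35 in, Ī = 0.1286 in⁴.
Centroid: ȳ = ΣA·y / ΣA = 1.265 in.
Transfer each piece to the centroidal x-axis using Ī + A·d² with d = y − 1.265:
  vertical leg: d = 0.9354 in → contributes +7.664 in⁴
  horizontal leg (remainder): d = -0.9146 in → contributes +2.764 in⁴
Total I = 10.43 in⁴.
For the y-axis: x̄ = 1.665 in.
Repeating about the centroidal y-axis gives I_y = 15.97 in⁴.

I_x ≈ 10 in⁴, I_y ≈ 16 in⁴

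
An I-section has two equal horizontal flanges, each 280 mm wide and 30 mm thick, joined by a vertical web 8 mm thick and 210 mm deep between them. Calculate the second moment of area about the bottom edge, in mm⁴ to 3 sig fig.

Split into non-overlapping primitives; take the origin at the lower-left of the bounding box.
Bottom flange: 280 × 30, A = 8 400 mm², y = 15 mm, Ī = 630 000 mm⁴.
Web: 8 × 210, A = 1 680 mm², y = 135 mm, Ī = 6 174 000 mm⁴.
Top flange: 280 × 30, A = 8 400 mm², y = 255 mm, Ī = 630 000 mm⁴.
Transfer each piece to the base of the section using Ī + A·d² with d = y − 0:
  bottom flange: d = 15 mm → contributes +2 520 000 mm⁴
  web: d = 135 mm → contributes +36 792 000 mm⁴
  top flange: d = 255 mm → contributes +546 840 000 mm⁴
Total I = 586 152 000 mm⁴.

I_base ≈ 5.86 × 10⁸ mm⁴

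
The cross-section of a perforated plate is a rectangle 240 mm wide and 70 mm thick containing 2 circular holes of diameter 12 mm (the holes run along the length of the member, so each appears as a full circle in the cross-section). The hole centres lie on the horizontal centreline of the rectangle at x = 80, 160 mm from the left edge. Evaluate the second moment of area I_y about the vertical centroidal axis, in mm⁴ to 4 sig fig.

I_y ≈ 8.028 × 10⁷ mm⁴

Break the section into simple shapes (no overlaps), measuring from the bottom-left corner of the bounding box.
Plate: 240 × 70, A = 16 800 mm², x = 120 mm, Ī = 80 640 000 mm⁴.
Hole 1 (subtracted): ⌀12, A = 113.097 mm², x = 80 mm, Ī = 1017.88 mm⁴.
Hole 2 (subtracted): ⌀12, A = 113.097 mm², x = 160 mm, Ī = 1017.88 mm⁴.
By symmetry the centroid is at mid-width, x̄ = 120 mm.
Transfer each piece to the vertical centroidal axis using Ī + A·d² with d = x − 120:
  plate: d = 0 mm → contributes +80 640 000 mm⁴
  hole 1: d = -40 mm → contributes −181 974 mm⁴
  hole 2: d = 40 mm → contributes −181 974 mm⁴
Total I = 80 276 053 mm⁴.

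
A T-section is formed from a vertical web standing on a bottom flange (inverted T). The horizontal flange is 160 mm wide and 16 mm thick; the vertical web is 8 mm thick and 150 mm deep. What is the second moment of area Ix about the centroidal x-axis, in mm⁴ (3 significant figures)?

Break the section into simple shapes (no overlaps), measuring from the bottom-left corner of the bounding box.
Flange: 160 × 16, A = 2 560 mm², y = 8 mm, Ī = 54 613 mm⁴.
Web: 8 × 150, A = 1 200 mm², y = 91 mm, Ī = 2 250 000 mm⁴.
Centroid: ȳ = ΣA·y / ΣA = 34.489 mm.
Transfer each piece to the centroidal x-axis using Ī + A·d² with d = y − 34.489:
  flange: d = -26.489 mm → contributes +1 850 930 mm⁴
  web: d = 56.511 mm → contributes +6 082 143 mm⁴
Total I = 7 933 073 mm⁴.

Ix ≈ 7.93 × 10⁶ mm⁴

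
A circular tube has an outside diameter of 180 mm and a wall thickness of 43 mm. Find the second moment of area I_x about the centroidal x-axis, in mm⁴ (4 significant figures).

I_x ≈ 4.770 × 10⁷ mm⁴

Split into non-overlapping primitives; take the origin at the lower-left of the bounding box.
Outer circle: ⌀180, A = 25446.9 mm², y = 90 mm, Ī = 51 529 974 mm⁴.
Bore (subtracted): ⌀94, A = 6939.78 mm², y = 90 mm, Ī = 3 832 492 mm⁴.
By symmetry the centroid is at mid-height, ȳ = 90 mm.
All pieces are centred on the centroidal x-axis, so I = ΣĪ (holes subtracted) = 47 697 481 mm⁴.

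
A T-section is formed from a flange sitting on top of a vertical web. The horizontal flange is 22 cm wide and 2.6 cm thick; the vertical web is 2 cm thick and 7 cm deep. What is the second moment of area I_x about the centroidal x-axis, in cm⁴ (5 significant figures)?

I_x ≈ 348.52 cm⁴

Split into non-overlapping primitives; take the origin at the lower-left of the bounding box.
Flange: 22 × 2.6, A = 57.2 cm², y = 8.3 cm, Ī = 32.22267 cm⁴.
Web: 2 × 7, A = 14 cm², y = 3.5 cm, Ī = 57.16667 cm⁴.
Centroid: ȳ = ΣA·y / ΣA = 7.35618 cm.
Transfer each piece to the centroidal x-axis using Ī + A·d² with d = y − 7.35618:
  flange: d = 0.9438202 cm → contributes +83.17623 cm⁴
  web: d = -3.85618 cm → contributes +265.3484 cm⁴
Total I = 348.5246 cm⁴.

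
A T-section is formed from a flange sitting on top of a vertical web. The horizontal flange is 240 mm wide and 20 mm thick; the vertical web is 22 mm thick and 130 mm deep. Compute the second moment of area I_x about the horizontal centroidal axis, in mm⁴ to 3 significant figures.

Treat the section as a set of non-overlapping primitives; coordinates are from the bounding-box lower-left.
Flange: 240 × 20, A = 4 800 mm², y = 140 mm, Ī = 160 000 mm⁴.
Web: 22 × 130, A = 2 860 mm², y = 65 mm, Ī = 4 027 833 mm⁴.
Centroid: ȳ = ΣA·y / ΣA = 112 mm.
Transfer each piece to the horizontal centroidal axis using Ī + A·d² with d = y − 112:
  flange: d = 28.003 mm → contributes +3 923 902 mm⁴
  web: d = -46.997 mm → contributes +10 344 871 mm⁴
Total I = 14 268 773 mm⁴.

I_x ≈ 1.43 × 10⁷ mm⁴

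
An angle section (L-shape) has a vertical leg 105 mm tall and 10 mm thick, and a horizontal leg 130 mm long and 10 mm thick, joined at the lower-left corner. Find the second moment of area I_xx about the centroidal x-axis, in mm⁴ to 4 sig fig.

I_xx ≈ 2.238 × 10⁶ mm⁴

Break the section into simple shapes (no overlaps), measuring from the bottom-left corner of the bounding box.
Vertical leg: 10 × 105, A = 1 050 mm², y = 52.5 mm, Ī = 964 688 mm⁴.
Horizontal leg (remainder): 120 × 10, A = 1 200 mm², y = 5 mm, Ī = 10 000 mm⁴.
Centroid: ȳ = ΣA·y / ΣA = 27.1667 mm.
Transfer each piece to the centroidal x-axis using Ī + A·d² with d = y − 27.1667:
  vertical leg: d = 25.3333 mm → contributes +1 638 554 mm⁴
  horizontal leg (remainder): d = -22.1667 mm → contributes +599 633 mm⁴
Total I = 2 238 188 mm⁴.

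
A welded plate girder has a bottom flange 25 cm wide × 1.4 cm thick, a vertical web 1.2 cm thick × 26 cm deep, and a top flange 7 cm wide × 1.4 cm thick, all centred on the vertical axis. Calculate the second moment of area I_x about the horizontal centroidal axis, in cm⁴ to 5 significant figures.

I_x ≈ 8605.1 cm⁴

Treat the section as a set of non-overlapping primitives; coordinates are from the bounding-box lower-left.
Bottom plate: 25 × 1.4, A = 35 cm², y = 0.7 cm, Ī = 5.716667 cm⁴.
Web plate: 1.2 × 26, A = 31.2 cm², y = 14.4 cm, Ī = 1757.6 cm⁴.
Top plate: 7 × 1.4, A = 9.8 cm², y = 28.1 cm, Ī = 1.600667 cm⁴.
Centroid: ȳ = ΣA·y / ΣA = 9.857368 cm.
Transfer each piece to the horizontal centroidal axis using Ī + A·d² with d = y − 9.857368:
  bottom plate: d = -9.157368 cm → contributes +2940.726 cm⁴
  web plate: d = 4.542632 cm → contributes +2401.428 cm⁴
  top plate: d = 18.24263 cm → contributes +3262.978 cm⁴
Total I = 8605.131 cm⁴.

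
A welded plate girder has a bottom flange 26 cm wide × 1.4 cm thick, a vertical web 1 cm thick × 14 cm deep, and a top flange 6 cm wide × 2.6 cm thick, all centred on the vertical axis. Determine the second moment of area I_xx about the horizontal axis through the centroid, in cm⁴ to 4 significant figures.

Break the section into simple shapes (no overlaps), measuring from the bottom-left corner of the bounding box.
Bottom plate: 26 × 1.4, A = 36.4 cm², y = 0.7 cm, Ī = 5.94533 cm⁴.
Web plate: 1 × 14, A = 14 cm², y = 8.4 cm, Ī = 228.667 cm⁴.
Top plate: 6 × 2.6, A = 15.6 cm², y = 16.7 cm, Ī = 8.788 cm⁴.
Centroid: ȳ = ΣA·y / ΣA = 6.11515 cm.
Transfer each piece to the horizontal axis through the centroid using Ī + A·d² with d = y − 6.11515:
  bottom plate: d = -5.41515 cm → contributes +1073.33 cm⁴
  web plate: d = 2.28485 cm → contributes +301.754 cm⁴
  top plate: d = 10.5848 cm → contributes +1756.6 cm⁴
Total I = 3131.68 cm⁴.

I_xx ≈ 3132 cm⁴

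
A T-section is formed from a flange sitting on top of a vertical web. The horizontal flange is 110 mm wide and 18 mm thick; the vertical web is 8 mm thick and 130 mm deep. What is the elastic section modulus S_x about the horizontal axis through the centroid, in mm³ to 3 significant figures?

S_x ≈ 4.63 × 10⁴ mm³

Treat the section as a set of non-overlapping primitives; coordinates are from the bounding-box lower-left.
Flange: 110 × 18, A = 1 980 mm², y = 139 mm, Ī = 53 460 mm⁴.
Web: 8 × 130, A = 1 040 mm², y = 65 mm, Ī = 1 464 667 mm⁴.
Centroid: ȳ = ΣA·y / ΣA = 113.52 mm.
Transfer each piece to the horizontal axis through the centroid using Ī + A·d² with d = y − 113.52:
  flange: d = 25.483 mm → contributes +1 339 284 mm⁴
  web: d = -48.517 mm → contributes +3 912 677 mm⁴
Total I = 5 251 961 mm⁴.
Extreme fibre distance c = 113.52 mm; S = I/c = 46 266 mm³.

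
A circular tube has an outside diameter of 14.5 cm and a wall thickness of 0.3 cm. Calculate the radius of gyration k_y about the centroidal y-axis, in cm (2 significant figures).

k_y ≈ 5.0 cm

Split into non-overlapping primitives; take the origin at the lower-left of the bounding box.
Outer circle: ⌀14.5, A = 165.1 cm², x = 7.25 cm, Ī = 2 170 cm⁴.
Bore (subtracted): ⌀13.9, A = 151.7 cm², x = 7.25 cm, Ī = 1 832 cm⁴.
By symmetry the centroid is at mid-width, x̄ = 7.25 cm.
All pieces are centred on the centroidal y-axis, so I = ΣĪ (holes subtracted) = 337.5 cm⁴.
Radius of gyration: k = √(I/A) = √(337.5 / 13.38) = 5.022 cm.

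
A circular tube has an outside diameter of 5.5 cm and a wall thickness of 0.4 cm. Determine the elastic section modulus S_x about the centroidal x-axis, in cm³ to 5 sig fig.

Break the section into simple shapes (no overlaps), measuring from the bottom-left corner of the bounding box.
Outer circle: ⌀5.5, A = 23.75829 cm², y = 2.75 cm, Ī = 44.91803 cm⁴.
Bore (subtracted): ⌀4.7, A = 17.34945 cm², y = 2.75 cm, Ī = 23.95308 cm⁴.
By symmetry the centroid is at mid-height, ȳ = 2.75 cm.
All pieces are centred on the centroidal x-axis, so I = ΣĪ (holes subtracted) = 20.96495 cm⁴.
Extreme fibre distance c = 2.75 cm; S = I/c = 7.623617 cm³.

S_x ≈ 7.6236 cm³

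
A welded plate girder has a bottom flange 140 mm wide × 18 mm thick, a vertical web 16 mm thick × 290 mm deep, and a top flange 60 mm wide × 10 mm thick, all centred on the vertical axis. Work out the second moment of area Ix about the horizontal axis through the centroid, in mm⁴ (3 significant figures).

Ix ≈ 9.44 × 10⁷ mm⁴

Break the section into simple shapes (no overlaps), measuring from the bottom-left corner of the bounding box.
Bottom plate: 140 × 18, A = 2 520 mm², y = 9 mm, Ī = 68 040 mm⁴.
Web plate: 16 × 290, A = 4 640 mm², y = 163 mm, Ī = 32 518 667 mm⁴.
Top plate: 60 × 10, A = 600 mm², y = 313 mm, Ī = 5 000 mm⁴.
Centroid: ȳ = ΣA·y / ΣA = 124.59 mm.
Transfer each piece to the horizontal axis through the centroid using Ī + A·d² with d = y − 124.59:
  bottom plate: d = -115.59 mm → contributes +33 736 500 mm⁴
  web plate: d = 38.412 mm → contributes +39 365 034 mm⁴
  top plate: d = 188.41 mm → contributes +21 304 533 mm⁴
Total I = 94 406 067 mm⁴.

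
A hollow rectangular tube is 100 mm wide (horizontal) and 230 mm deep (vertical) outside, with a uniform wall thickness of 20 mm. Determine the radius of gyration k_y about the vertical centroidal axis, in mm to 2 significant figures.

k_y ≈ 37 mm

Decompose the section into non-overlapping parts with the origin at the bottom-left of its bounding rectangle.
Outer rectangle: 100 × 230, A = 23 000 mm², x = 50 mm, Ī = 19 166 667 mm⁴.
Inner void (subtracted): 60 × 190, A = 11 400 mm², x = 50 mm, Ī = 3 420 000 mm⁴.
By symmetry the centroid is at mid-width, x̄ = 50 mm.
All pieces are centred on the vertical centroidal axis, so I = ΣĪ (holes subtracted) = 15 746 667 mm⁴.
Radius of gyration: k = √(I/A) = √(15 746 667 / 11 600) = 36.84 mm.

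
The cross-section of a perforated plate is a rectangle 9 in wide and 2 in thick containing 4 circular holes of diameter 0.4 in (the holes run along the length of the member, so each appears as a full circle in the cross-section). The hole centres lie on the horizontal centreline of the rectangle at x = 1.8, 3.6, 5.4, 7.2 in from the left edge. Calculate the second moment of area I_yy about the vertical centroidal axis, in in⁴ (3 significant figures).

Break the section into simple shapes (no overlaps), measuring from the bottom-left corner of the bounding box.
Plate: 9 × 2, A = 18 in², x = 4.5 in, Ī = 121.5 in⁴.
Hole 1 (subtracted): ⌀0.4, A = 0.12566 in², x = 1.8 in, Ī = 0.0012566 in⁴.
Hole 2 (subtracted): ⌀0.4, A = 0.12566 in², x = 3.6 in, Ī = 0.0012566 in⁴.
Hole 3 (subtracted): ⌀0.4, A = 0.12566 in², x = 5.4 in, Ī = 0.0012566 in⁴.
Hole 4 (subtracted): ⌀0.4, A = 0.12566 in², x = 7.2 in, Ī = 0.0012566 in⁴.
By symmetry the centroid is at mid-width, x̄ = 4.5 in.
Transfer each piece to the vertical centroidal axis using Ī + A·d² with d = x − 4.5:
  plate: d = 0 in → contributes +121.5 in⁴
  hole 1: d = -2.7 in → contributes −0.91735 in⁴
  hole 2: d = -0.9 in → contributes −0.10304 in⁴
  hole 3: d = 0.9 in → contributes −0.10304 in⁴
  hole 4: d = 2.7 in → contributes −0.91735 in⁴
Total I = 119.46 in⁴.

I_yy ≈ 119 in⁴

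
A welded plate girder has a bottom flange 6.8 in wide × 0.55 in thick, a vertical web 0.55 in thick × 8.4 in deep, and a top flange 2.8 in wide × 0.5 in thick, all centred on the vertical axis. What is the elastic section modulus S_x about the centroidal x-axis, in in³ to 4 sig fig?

Treat the section as a set of non-overlapping primitives; coordinates are from the bounding-box lower-left.
Bottom plate: 6.8 × 0.55, A = 3.74 in², y = 0.275 in, Ī = 0.0942792 in⁴.
Web plate: 0.55 × 8.4, A = 4.62 in², y = 4.75 in, Ī = 27.1656 in⁴.
Top plate: 2.8 × 0.5, A = 1.4 in², y = 9.2 in, Ī = 0.0291667 in⁴.
Centroid: ȳ = ΣA·y / ΣA = 3.67351 in.
Transfer each piece to the centroidal x-axis using Ī + A·d² with d = y − 3.67351:
  bottom plate: d = -3.39851 in → contributes +43.2909 in⁴
  web plate: d = 1.07649 in → contributes +32.5194 in⁴
  top plate: d = 5.52649 in → contributes +42.788 in⁴
Total I = 118.598 in⁴.
Extreme fibre distance c = 5.77649 in; S = I/c = 20.5312 in³.

S_x ≈ 20.53 in³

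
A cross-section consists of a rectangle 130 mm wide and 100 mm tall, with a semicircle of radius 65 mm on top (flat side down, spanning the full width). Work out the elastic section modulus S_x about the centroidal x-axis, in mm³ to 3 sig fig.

S_x ≈ 4.42 × 10⁵ mm³

Decompose the section into non-overlapping parts with the origin at the bottom-left of its bounding rectangle.
Rectangular body: 130 × 100, A = 13 000 mm², y = 50 mm, Ī = 10 833 333 mm⁴.
Semicircular cap: semicircle r = 65, A = 6636.6 mm², y = 127.59 mm, Ī = 1 959 230 mm⁴.
Centroid: ȳ = ΣA·y / ΣA = 76.222 mm.
Transfer each piece to the centroidal x-axis using Ī + A·d² with d = y − 76.222:
  rectangular body: d = -26.222 mm → contributes +19 772 142 mm⁴
  semicircular cap: d = 51.365 mm → contributes +19 468 837 mm⁴
Total I = 39 240 978 mm⁴.
Extreme fibre distance c = 88.778 mm; S = I/c = 442 013 mm³.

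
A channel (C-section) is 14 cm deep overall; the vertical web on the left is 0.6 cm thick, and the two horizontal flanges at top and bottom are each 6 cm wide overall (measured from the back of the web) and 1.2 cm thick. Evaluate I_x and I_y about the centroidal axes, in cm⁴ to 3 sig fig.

Break the section into simple shapes (no overlaps), measuring from the bottom-left corner of the bounding box.
Web: 0.6 × 14, A = 8.4 cm², y = 7 cm, Ī = 137.2 cm⁴.
Top flange (beyond web): 5.4 × 1.2, A = 6.48 cm², y = 13.4 cm, Ī = 0.7776 cm⁴.
Bottom flange (beyond web): 5.4 × 1.2, A = 6.48 cm², y = 0.6 cm, Ī = 0.7776 cm⁴.
By symmetry the centroid is at mid-height, ȳ = 7 cm.
Transfer each piece to the centroidal x-axis using Ī + A·d² with d = y − 7:
  web: d = 0 cm → contributes +137.2 cm⁴
  top flange (beyond web): d = 6.4 cm → contributes +266.2 cm⁴
  bottom flange (beyond web): d = -6.4 cm → contributes +266.2 cm⁴
Total I = 669.6 cm⁴.
For the y-axis: x̄ = 2.1202 cm.
Repeating about the centroidal y-axis gives I_y = 77.614 cm⁴.

I_x ≈ 670 cm⁴, I_y ≈ 77.6 cm⁴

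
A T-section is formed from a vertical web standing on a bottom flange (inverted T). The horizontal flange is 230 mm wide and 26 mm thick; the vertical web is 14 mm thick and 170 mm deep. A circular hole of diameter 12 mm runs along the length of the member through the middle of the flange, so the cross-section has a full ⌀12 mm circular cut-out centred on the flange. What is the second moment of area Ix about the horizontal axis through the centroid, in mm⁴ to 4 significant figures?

Decompose the section into non-overlapping parts with the origin at the bottom-left of its bounding rectangle.
Flange: 230 × 26, A = 5 980 mm², y = 13 mm, Ī = 336 873 mm⁴.
Web: 14 × 170, A = 2 380 mm², y = 111 mm, Ī = 5 731 833 mm⁴.
Hole (subtracted): ⌀12, A = 113.097 mm², y = 13 mm, Ī = 1017.88 mm⁴.
Centroid: ȳ = ΣA·y / ΣA = 41.2821 mm.
Transfer each piece to the horizontal axis through the centroid using Ī + A·d² with d = y − 41.2821:
  flange: d = -28.2821 mm → contributes +5 120 150 mm⁴
  web: d = 69.7179 mm → contributes +17 300 016 mm⁴
  hole: d = -28.2821 mm → contributes −91482.1 mm⁴
Total I = 22 328 684 mm⁴.

Ix ≈ 2.233 × 10⁷ mm⁴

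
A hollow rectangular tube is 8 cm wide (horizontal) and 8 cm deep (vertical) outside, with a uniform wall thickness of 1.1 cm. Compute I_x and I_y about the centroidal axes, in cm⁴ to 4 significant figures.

I_x ≈ 247.0 cm⁴, I_y ≈ 247.0 cm⁴

Decompose the section into non-overlapping parts with the origin at the bottom-left of its bounding rectangle.
Outer rectangle: 8 × 8, A = 64 cm², y = 4 cm, Ī = 341.333 cm⁴.
Inner void (subtracted): 5.8 × 5.8, A = 33.64 cm², y = 4 cm, Ī = 94.3041 cm⁴.
By symmetry the centroid is at mid-height, ȳ = 4 cm.
All pieces are centred on the centroidal x-axis, so I = ΣĪ (holes subtracted) = 247.029 cm⁴.
Repeating about the centroidal y-axis gives I_y = 247.029 cm⁴.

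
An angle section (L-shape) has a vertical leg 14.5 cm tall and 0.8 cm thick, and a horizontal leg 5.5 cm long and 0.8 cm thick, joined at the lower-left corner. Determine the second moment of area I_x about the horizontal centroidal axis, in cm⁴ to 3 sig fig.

I_x ≈ 337 cm⁴

Split into non-overlapping primitives; take the origin at the lower-left of the bounding box.
Vertical leg: 0.8 × 14.5, A = 11.6 cm², y = 7.25 cm, Ī = 203.24 cm⁴.
Horizontal leg (remainder): 4.7 × 0.8, A = 3.76 cm², y = 0.4 cm, Ī = 0.20053 cm⁴.
Centroid: ȳ = ΣA·y / ΣA = 5.5732 cm.
Transfer each piece to the horizontal centroidal axis using Ī + A·d² with d = y − 5.5732:
  vertical leg: d = 1.6768 cm → contributes +235.86 cm⁴
  horizontal leg (remainder): d = -5.1732 cm → contributes +100.82 cm⁴
Total I = 336.68 cm⁴.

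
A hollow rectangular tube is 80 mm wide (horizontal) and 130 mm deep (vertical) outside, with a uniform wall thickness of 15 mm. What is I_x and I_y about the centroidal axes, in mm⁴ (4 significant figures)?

I_x ≈ 1.048 × 10⁷ mm⁴, I_y ≈ 4.505 × 10⁶ mm⁴

Treat the section as a set of non-overlapping primitives; coordinates are from the bounding-box lower-left.
Outer rectangle: 80 × 130, A = 10 400 mm², y = 65 mm, Ī = 14 646 667 mm⁴.
Inner void (subtracted): 50 × 100, A = 5 000 mm², y = 65 mm, Ī = 4 166 667 mm⁴.
By symmetry the centroid is at mid-height, ȳ = 65 mm.
All pieces are centred on the centroidal x-axis, so I = ΣĪ (holes subtracted) = 10 480 000 mm⁴.
Repeating about the centroidal y-axis gives I_y = 4 505 000 mm⁴.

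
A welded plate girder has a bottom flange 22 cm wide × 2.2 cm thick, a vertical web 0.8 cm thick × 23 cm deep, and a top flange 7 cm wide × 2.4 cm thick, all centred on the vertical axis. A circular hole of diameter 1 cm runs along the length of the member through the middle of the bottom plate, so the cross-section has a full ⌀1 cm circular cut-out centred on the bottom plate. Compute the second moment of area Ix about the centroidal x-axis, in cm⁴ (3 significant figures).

Break the section into simple shapes (no overlaps), measuring from the bottom-left corner of the bounding box.
Bottom plate: 22 × 2.2, A = 48.4 cm², y = 1.1 cm, Ī = 19.521 cm⁴.
Web plate: 0.8 × 23, A = 18.4 cm², y = 13.7 cm, Ī = 811.13 cm⁴.
Top plate: 7 × 2.4, A = 16.8 cm², y = 26.4 cm, Ī = 8.064 cm⁴.
Hole (subtracted): ⌀1, A = 0.7854 cm², y = 1.1 cm, Ī = 0.049087 cm⁴.
Centroid: ȳ = ΣA·y / ΣA = 9.0319 cm.
Transfer each piece to the centroidal x-axis using Ī + A·d² with d = y − 9.0319:
  bottom plate: d = -7.9319 cm → contributes +3064.6 cm⁴
  web plate: d = 4.6681 cm → contributes +1212.1 cm⁴
  top plate: d = 17.368 cm → contributes +5075.8 cm⁴
  hole: d = -7.9319 cm → contributes −49.463 cm⁴
Total I = 9 303 cm⁴.

Ix ≈ 9300 cm⁴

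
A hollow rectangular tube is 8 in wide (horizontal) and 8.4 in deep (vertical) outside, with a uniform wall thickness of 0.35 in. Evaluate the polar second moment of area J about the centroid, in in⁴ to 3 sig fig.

Split into non-overlapping primitives; take the origin at the lower-left of the bounding box.
Outer rectangle: 8 × 8.4, A = 67.2 in², y = 4.2 in, Ī = 395.14 in⁴.
Inner void (subtracted): 7.3 × 7.7, A = 56.21 in², y = 4.2 in, Ī = 277.72 in⁴.
By symmetry the centroid is at mid-height, ȳ = 4.2 in.
All pieces are centred on the centroidal x-axis, so I = ΣĪ (holes subtracted) = 117.41 in⁴.
Repeating about the centroidal y-axis gives I_y = 108.78 in⁴.
Polar second moment: J = I_x + I_y = 226.19 in⁴.

J ≈ 226 in⁴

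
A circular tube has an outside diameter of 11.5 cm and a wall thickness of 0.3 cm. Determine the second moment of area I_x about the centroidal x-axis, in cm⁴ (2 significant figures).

I_x ≈ 170 cm⁴

Decompose the section into non-overlapping parts with the origin at the bottom-left of its bounding rectangle.
Outer circle: ⌀11.5, A = 103.9 cm², y = 5.75 cm, Ī = 858.5 cm⁴.
Bore (subtracted): ⌀10.9, A = 93.31 cm², y = 5.75 cm, Ī = 692.9 cm⁴.
By symmetry the centroid is at mid-height, ȳ = 5.75 cm.
All pieces are centred on the centroidal x-axis, so I = ΣĪ (holes subtracted) = 165.6 cm⁴.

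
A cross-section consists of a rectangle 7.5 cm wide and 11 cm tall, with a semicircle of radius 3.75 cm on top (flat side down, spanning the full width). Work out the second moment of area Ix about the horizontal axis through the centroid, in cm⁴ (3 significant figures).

Ix ≈ 1730 cm⁴

Split into non-overlapping primitives; take the origin at the lower-left of the bounding box.
Rectangular body: 7.5 × 11, A = 82.5 cm², y = 5.5 cm, Ī = 831.88 cm⁴.
Semicircular cap: semicircle r = 3.75, A = 22.089 cm², y = 12.592 cm, Ī = 21.705 cm⁴.
Centroid: ȳ = ΣA·y / ΣA = 6.9977 cm.
Transfer each piece to the horizontal axis through the centroid using Ī + A·d² with d = y − 6.9977:
  rectangular body: d = -1.4977 cm → contributes +1016.9 cm⁴
  semicircular cap: d = 5.5938 cm → contributes +712.9 cm⁴
Total I = 1729.8 cm⁴.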